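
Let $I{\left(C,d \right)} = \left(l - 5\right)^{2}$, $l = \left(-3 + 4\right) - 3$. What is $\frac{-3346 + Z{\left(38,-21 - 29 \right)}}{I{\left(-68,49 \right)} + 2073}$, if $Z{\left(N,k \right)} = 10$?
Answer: $- \frac{1668}{1061} \approx -1.5721$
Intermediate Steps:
$l = -2$ ($l = 1 - 3 = -2$)
$I{\left(C,d \right)} = 49$ ($I{\left(C,d \right)} = \left(-2 - 5\right)^{2} = \left(-7\right)^{2} = 49$)
$\frac{-3346 + Z{\left(38,-21 - 29 \right)}}{I{\left(-68,49 \right)} + 2073} = \frac{-3346 + 10}{49 + 2073} = - \frac{3336}{2122} = \left(-3336\right) \frac{1}{2122} = - \frac{1668}{1061}$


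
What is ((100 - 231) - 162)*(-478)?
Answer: 140054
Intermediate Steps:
((100 - 231) - 162)*(-478) = (-131 - 162)*(-478) = -293*(-478) = 140054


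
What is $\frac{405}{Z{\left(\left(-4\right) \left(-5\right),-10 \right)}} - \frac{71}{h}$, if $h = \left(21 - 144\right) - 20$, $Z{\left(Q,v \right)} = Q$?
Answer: $\frac{11867}{572} \approx 20.746$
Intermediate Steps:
$h = -143$ ($h = -123 - 20 = -143$)
$\frac{405}{Z{\left(\left(-4\right) \left(-5\right),-10 \right)}} - \frac{71}{h} = \frac{405}{\left(-4\right) \left(-5\right)} - \frac{71}{-143} = \frac{405}{20} - - \frac{71}{143} = 405 \cdot \frac{1}{20} + \frac{71}{143} = \frac{81}{4} + \frac{71}{143} = \frac{11867}{572}$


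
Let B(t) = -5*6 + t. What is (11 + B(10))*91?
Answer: -819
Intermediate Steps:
B(t) = -30 + t
(11 + B(10))*91 = (11 + (-30 + 10))*91 = (11 - 20)*91 = -9*91 = -819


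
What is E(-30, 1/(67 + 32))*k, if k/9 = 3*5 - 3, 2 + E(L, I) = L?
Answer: -3456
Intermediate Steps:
E(L, I) = -2 + L
k = 108 (k = 9*(3*5 - 3) = 9*(15 - 3) = 9*12 = 108)
E(-30, 1/(67 + 32))*k = (-2 - 30)*108 = -32*108 = -3456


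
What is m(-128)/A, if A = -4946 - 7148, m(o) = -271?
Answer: 271/12094 ≈ 0.022408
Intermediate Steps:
A = -12094
m(-128)/A = -271/(-12094) = -271*(-1/12094) = 271/12094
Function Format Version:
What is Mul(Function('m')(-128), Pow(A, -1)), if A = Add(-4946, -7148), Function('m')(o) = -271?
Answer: Rational(271, 12094) ≈ 0.022408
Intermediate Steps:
A = -12094
Mul(Function('m')(-128), Pow(A, -1)) = Mul(-271, Pow(-12094, -1)) = Mul(-271, Rational(-1, 12094)) = Rational(271, 12094)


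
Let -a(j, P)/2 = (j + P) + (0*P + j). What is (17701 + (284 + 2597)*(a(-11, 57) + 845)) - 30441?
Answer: 2220035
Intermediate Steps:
a(j, P) = -4*j - 2*P (a(j, P) = -2*((j + P) + (0*P + j)) = -2*((P + j) + (0 + j)) = -2*((P + j) + j) = -2*(P + 2*j) = -4*j - 2*P)
(17701 + (284 + 2597)*(a(-11, 57) + 845)) - 30441 = (17701 + (284 + 2597)*((-4*(-11) - 2*57) + 845)) - 30441 = (17701 + 2881*((44 - 114) + 845)) - 30441 = (17701 + 2881*(-70 + 845)) - 30441 = (17701 + 2881*775) - 30441 = (17701 + 2232775) - 30441 = 2250476 - 30441 = 2220035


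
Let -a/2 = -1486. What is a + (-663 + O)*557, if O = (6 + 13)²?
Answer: -165242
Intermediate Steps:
a = 2972 (a = -2*(-1486) = 2972)
O = 361 (O = 19² = 361)
a + (-663 + O)*557 = 2972 + (-663 + 361)*557 = 2972 - 302*557 = 2972 - 168214 = -165242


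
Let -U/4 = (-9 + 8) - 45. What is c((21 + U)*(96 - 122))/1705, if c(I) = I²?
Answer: 5681780/341 ≈ 16662.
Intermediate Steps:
U = 184 (U = -4*((-9 + 8) - 45) = -4*(-1 - 45) = -4*(-46) = 184)
c((21 + U)*(96 - 122))/1705 = ((21 + 184)*(96 - 122))²/1705 = (205*(-26))²*(1/1705) = (-5330)²*(1/1705) = 28408900*(1/1705) = 5681780/341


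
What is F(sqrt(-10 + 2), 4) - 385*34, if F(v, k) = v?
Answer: -13090 + 2*I*sqrt(2) ≈ -13090.0 + 2.8284*I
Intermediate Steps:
F(sqrt(-10 + 2), 4) - 385*34 = sqrt(-10 + 2) - 385*34 = sqrt(-8) - 13090 = 2*I*sqrt(2) - 13090 = -13090 + 2*I*sqrt(2)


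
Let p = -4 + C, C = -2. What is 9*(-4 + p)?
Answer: -90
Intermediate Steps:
p = -6 (p = -4 - 2 = -6)
9*(-4 + p) = 9*(-4 - 6) = 9*(-10) = -90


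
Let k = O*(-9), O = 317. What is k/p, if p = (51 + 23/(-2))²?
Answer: -11412/6241 ≈ -1.8286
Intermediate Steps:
k = -2853 (k = 317*(-9) = -2853)
p = 6241/4 (p = (51 + 23*(-½))² = (51 - 23/2)² = (79/2)² = 6241/4 ≈ 1560.3)
k/p = -2853/6241/4 = -2853*4/6241 = -11412/6241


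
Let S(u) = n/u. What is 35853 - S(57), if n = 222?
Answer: 681133/19 ≈ 35849.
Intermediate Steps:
S(u) = 222/u
35853 - S(57) = 35853 - 222/57 = 35853 - 1*74/19 = 35853 - 74/19 = 681133/19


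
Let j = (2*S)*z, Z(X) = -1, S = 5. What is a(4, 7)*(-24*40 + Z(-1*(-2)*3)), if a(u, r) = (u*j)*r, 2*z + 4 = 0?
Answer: 538160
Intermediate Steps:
z = -2 (z = -2 + (½)*0 = -2 + 0 = -2)
j = -20 (j = (2*5)*(-2) = 10*(-2) = -20)
a(u, r) = -20*r*u (a(u, r) = (u*(-20))*r = (-20*u)*r = -20*r*u)
a(4, 7)*(-24*40 + Z(-1*(-2)*3)) = (-20*7*4)*(-24*40 - 1) = -560*(-960 - 1) = -560*(-961) = 538160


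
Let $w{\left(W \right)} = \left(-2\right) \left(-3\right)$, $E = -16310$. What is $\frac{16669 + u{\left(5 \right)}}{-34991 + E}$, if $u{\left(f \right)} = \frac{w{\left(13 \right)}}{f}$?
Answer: $- \frac{83351}{256505} \approx -0.32495$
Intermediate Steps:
$w{\left(W \right)} = 6$
$u{\left(f \right)} = \frac{6}{f}$
$\frac{16669 + u{\left(5 \right)}}{-34991 + E} = \frac{16669 + \frac{6}{5}}{-34991 - 16310} = \frac{16669 + 6 \cdot \frac{1}{5}}{-51301} = \left(16669 + \frac{6}{5}\right) \left(- \frac{1}{51301}\right) = \frac{83351}{5} \left(- \frac{1}{51301}\right) = - \frac{83351}{256505}$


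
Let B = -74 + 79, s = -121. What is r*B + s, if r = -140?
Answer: -821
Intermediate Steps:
B = 5
r*B + s = -140*5 - 121 = -700 - 121 = -821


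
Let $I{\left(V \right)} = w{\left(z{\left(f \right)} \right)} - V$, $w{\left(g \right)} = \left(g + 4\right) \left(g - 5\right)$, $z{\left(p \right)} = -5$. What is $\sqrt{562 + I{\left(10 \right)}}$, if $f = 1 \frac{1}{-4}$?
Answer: $\sqrt{562} \approx 23.707$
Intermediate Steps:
$f = - \frac{1}{4}$ ($f = 1 \left(- \frac{1}{4}\right) = - \frac{1}{4} \approx -0.25$)
$w{\left(g \right)} = \left(-5 + g\right) \left(4 + g\right)$ ($w{\left(g \right)} = \left(4 + g\right) \left(-5 + g\right) = \left(-5 + g\right) \left(4 + g\right)$)
$I{\left(V \right)} = 10 - V$ ($I{\left(V \right)} = \left(-20 + \left(-5\right)^{2} - -5\right) - V = \left(-20 + 25 + 5\right) - V = 10 - V$)
$\sqrt{562 + I{\left(10 \right)}} = \sqrt{562 + \left(10 - 10\right)} = \sqrt{562 + 0} = \sqrt{562}$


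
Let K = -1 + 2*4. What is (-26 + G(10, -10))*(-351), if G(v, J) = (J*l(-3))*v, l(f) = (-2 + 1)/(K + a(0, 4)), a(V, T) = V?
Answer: 28782/7 ≈ 4111.7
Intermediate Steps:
K = 7 (K = -1 + 8 = 7)
l(f) = -⅐ (l(f) = (-2 + 1)/(7 + 0) = -1/7 = -1*⅐ = -⅐)
G(v, J) = -J*v/7 (G(v, J) = (J*(-⅐))*v = (-J/7)*v = -J*v/7)
(-26 + G(10, -10))*(-351) = (-26 - ⅐*(-10)*10)*(-351) = (-26 + 100/7)*(-351) = -82/7*(-351) = 28782/7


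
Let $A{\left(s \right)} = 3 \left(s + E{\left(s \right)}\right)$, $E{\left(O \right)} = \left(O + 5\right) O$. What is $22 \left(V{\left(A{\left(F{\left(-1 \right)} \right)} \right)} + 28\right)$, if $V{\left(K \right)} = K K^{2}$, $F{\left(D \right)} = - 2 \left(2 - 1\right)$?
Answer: $-303512$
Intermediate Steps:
$F{\left(D \right)} = -2$ ($F{\left(D \right)} = \left(-2\right) 1 = -2$)
$E{\left(O \right)} = O \left(5 + O\right)$ ($E{\left(O \right)} = \left(5 + O\right) O = O \left(5 + O\right)$)
$A{\left(s \right)} = 3 s + 3 s \left(5 + s\right)$ ($A{\left(s \right)} = 3 \left(s + s \left(5 + s\right)\right) = 3 s + 3 s \left(5 + s\right)$)
$V{\left(K \right)} = K^{3}$
$22 \left(V{\left(A{\left(F{\left(-1 \right)} \right)} \right)} + 28\right) = 22 \left(\left(3 \left(-2\right) \left(6 - 2\right)\right)^{3} + 28\right) = 22 \left(\left(3 \left(-2\right) 4\right)^{3} + 28\right) = 22 \left(\left(-24\right)^{3} + 28\right) = 22 \left(-13824 + 28\right) = 22 \left(-13796\right) = -303512$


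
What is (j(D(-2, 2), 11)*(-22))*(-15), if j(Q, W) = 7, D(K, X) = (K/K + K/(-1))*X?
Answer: 2310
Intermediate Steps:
D(K, X) = X*(1 - K) (D(K, X) = (1 + K*(-1))*X = (1 - K)*X = X*(1 - K))
(j(D(-2, 2), 11)*(-22))*(-15) = (7*(-22))*(-15) = -154*(-15) = 2310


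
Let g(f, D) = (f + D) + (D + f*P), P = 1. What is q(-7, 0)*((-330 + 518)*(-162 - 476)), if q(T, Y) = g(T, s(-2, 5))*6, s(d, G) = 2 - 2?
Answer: 10075296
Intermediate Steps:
s(d, G) = 0
g(f, D) = 2*D + 2*f (g(f, D) = (f + D) + (D + f*1) = (D + f) + (D + f) = 2*D + 2*f)
q(T, Y) = 12*T (q(T, Y) = (2*0 + 2*T)*6 = (0 + 2*T)*6 = (2*T)*6 = 12*T)
q(-7, 0)*((-330 + 518)*(-162 - 476)) = (12*(-7))*((-330 + 518)*(-162 - 476)) = -15792*(-638) = -84*(-119944) = 10075296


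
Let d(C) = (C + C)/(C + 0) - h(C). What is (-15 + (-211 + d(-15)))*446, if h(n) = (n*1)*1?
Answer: -93214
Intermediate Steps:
h(n) = n (h(n) = n*1 = n)
d(C) = 2 - C (d(C) = (C + C)/(C + 0) - C = (2*C)/C - C = 2 - C)
(-15 + (-211 + d(-15)))*446 = (-15 + (-211 + (2 - 1*(-15))))*446 = (-15 + (-211 + (2 + 15)))*446 = (-15 + (-211 + 17))*446 = (-15 - 194)*446 = -209*446 = -93214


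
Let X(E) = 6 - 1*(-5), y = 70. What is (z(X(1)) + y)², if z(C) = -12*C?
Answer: 3844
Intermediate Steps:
X(E) = 11 (X(E) = 6 + 5 = 11)
(z(X(1)) + y)² = (-12*11 + 70)² = (-132 + 70)² = (-62)² = 3844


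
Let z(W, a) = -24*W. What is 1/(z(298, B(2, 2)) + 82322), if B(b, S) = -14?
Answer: 1/75170 ≈ 1.3303e-5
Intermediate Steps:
1/(z(298, B(2, 2)) + 82322) = 1/(-24*298 + 82322) = 1/(-7152 + 82322) = 1/75170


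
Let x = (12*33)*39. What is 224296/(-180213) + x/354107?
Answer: -5895505700/4908821907 ≈ -1.2010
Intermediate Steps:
x = 15444 (x = 396*39 = 15444)
224296/(-180213) + x/354107 = 224296/(-180213) + 15444/354107 = 224296*(-1/180213) + 15444*(1/354107) = -224296/180213 + 1188/27239 = -5895505700/4908821907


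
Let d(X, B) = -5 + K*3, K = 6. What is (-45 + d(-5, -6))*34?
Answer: -1088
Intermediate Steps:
d(X, B) = 13 (d(X, B) = -5 + 6*3 = -5 + 18 = 13)
(-45 + d(-5, -6))*34 = (-45 + 13)*34 = -32*34 = -1088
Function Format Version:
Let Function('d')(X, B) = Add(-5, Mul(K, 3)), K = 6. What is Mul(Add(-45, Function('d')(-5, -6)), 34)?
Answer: -1088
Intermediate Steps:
Function('d')(X, B) = 13 (Function('d')(X, B) = Add(-5, Mul(6, 3)) = Add(-5, 18) = 13)
Mul(Add(-45, Function('d')(-5, -6)), 34) = Mul(Add(-45, 13), 34) = Mul(-32, 34) = -1088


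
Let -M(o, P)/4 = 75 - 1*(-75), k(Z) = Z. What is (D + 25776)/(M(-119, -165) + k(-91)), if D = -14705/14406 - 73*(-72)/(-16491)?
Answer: -2041089748135/54720139362 ≈ -37.301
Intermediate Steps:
D = -106072697/79189782 (D = -14705*1/14406 + 5256*(-1/16491) = -14705/14406 - 1752/5497 = -106072697/79189782 ≈ -1.3395)
M(o, P) = -600 (M(o, P) = -4*(75 - 1*(-75)) = -4*(75 + 75) = -4*150 = -600)
(D + 25776)/(M(-119, -165) + k(-91)) = (-106072697/79189782 + 25776)/(-600 - 91) = (2041089748135/79189782)/(-691) = (2041089748135/79189782)*(-1/691) = -2041089748135/54720139362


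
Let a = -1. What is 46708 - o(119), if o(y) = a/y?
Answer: 5558253/119 ≈ 46708.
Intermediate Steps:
o(y) = -1/y
46708 - o(119) = 46708 - (-1)/119 = 46708 - 1*(-1/119) = 46708 + 1/119 = 5558253/119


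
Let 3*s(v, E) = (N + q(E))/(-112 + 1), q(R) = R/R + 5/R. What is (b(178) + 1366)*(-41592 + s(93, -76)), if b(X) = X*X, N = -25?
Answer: -17394355578175/12654 ≈ -1.3746e+9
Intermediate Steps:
q(R) = 1 + 5/R
s(v, E) = 25/333 - (5 + E)/(333*E) (s(v, E) = ((-25 + (5 + E)/E)/(-112 + 1))/3 = ((-25 + (5 + E)/E)/(-111))/3 = ((-25 + (5 + E)/E)*(-1/111))/3 = (25/111 - (5 + E)/(111*E))/3 = 25/333 - (5 + E)/(333*E))
b(X) = X²
(b(178) + 1366)*(-41592 + s(93, -76)) = (178² + 1366)*(-41592 + (1/333)*(-5 + 24*(-76))/(-76)) = (31684 + 1366)*(-41592 + (1/333)*(-1/76)*(-5 - 1824)) = 33050*(-41592 + (1/333)*(-1/76)*(-1829)) = 33050*(-41592 + 1829/25308) = 33050*(-1052608507/25308) = -17394355578175/12654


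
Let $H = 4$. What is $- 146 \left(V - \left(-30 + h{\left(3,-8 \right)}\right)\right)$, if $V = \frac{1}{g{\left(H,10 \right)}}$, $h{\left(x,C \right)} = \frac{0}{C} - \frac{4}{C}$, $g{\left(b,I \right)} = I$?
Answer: $- \frac{21608}{5} \approx -4321.6$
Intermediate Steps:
$h{\left(x,C \right)} = - \frac{4}{C}$ ($h{\left(x,C \right)} = 0 - \frac{4}{C} = - \frac{4}{C}$)
$V = \frac{1}{10} \approx 0.1$
$- 146 \left(V - \left(-30 + h{\left(3,-8 \right)}\right)\right) = - 146 \left(\frac{1}{10} + \left(30 - - \frac{4}{-8}\right)\right) = - 146 \left(\frac{1}{10} + \left(30 - \left(-4\right) \left(- \frac{1}{8}\right)\right)\right) = - 146 \left(\frac{1}{10} + \left(30 - \frac{1}{2}\right)\right) = - 146 \left(\frac{1}{10} + \frac{59}{2}\right) = \left(-146\right) \frac{148}{5} = - \frac{21608}{5}$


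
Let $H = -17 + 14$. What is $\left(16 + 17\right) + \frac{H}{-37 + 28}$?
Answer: $\frac{100}{3} \approx 33.333$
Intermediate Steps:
$H = -3$
$\left(16 + 17\right) + \frac{H}{-37 + 28} = \left(16 + 17\right) + \frac{1}{-37 + 28} \left(-3\right) = 33 + \frac{1}{-9} \left(-3\right) = 33 - - \frac{1}{3} = 33 + \frac{1}{3} = \frac{100}{3}$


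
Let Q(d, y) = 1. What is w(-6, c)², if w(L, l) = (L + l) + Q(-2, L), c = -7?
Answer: 144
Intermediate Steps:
w(L, l) = 1 + L + l (w(L, l) = (L + l) + 1 = 1 + L + l)
w(-6, c)² = (1 - 6 - 7)² = (-12)² = 144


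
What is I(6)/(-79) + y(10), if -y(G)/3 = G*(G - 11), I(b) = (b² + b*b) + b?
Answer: 2292/79 ≈ 29.013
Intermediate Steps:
I(b) = b + 2*b² (I(b) = (b² + b²) + b = 2*b² + b = b + 2*b²)
y(G) = -3*G*(-11 + G) (y(G) = -3*G*(G - 11) = -3*G*(-11 + G))
I(6)/(-79) + y(10) = (6*(1 + 2*6))/(-79) + 3*10*(11 - 1*10) = (6*(1 + 12))*(-1/79) + 3*10*(11 - 10) = (6*13)*(-1/79) + 3*10*1 = 78*(-1/79) + 30 = -78/79 + 30 = 2292/79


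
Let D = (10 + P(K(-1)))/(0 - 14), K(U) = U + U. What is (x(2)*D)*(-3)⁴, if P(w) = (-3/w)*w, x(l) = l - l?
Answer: 0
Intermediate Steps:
x(l) = 0
K(U) = 2*U
P(w) = -3
D = -½ (D = (10 - 3)/(0 - 14) = 7/(-14) = 7*(-1/14) = -½ ≈ -0.50000)
(x(2)*D)*(-3)⁴ = (0*(-½))*(-3)⁴ = 0*81 = 0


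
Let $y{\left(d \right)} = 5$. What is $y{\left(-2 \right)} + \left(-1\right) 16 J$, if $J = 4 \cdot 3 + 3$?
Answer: $-235$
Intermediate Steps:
$J = 15$ ($J = 12 + 3 = 15$)
$y{\left(-2 \right)} + \left(-1\right) 16 J = 5 + \left(-1\right) 16 \cdot 15 = 5 - 240 = -235$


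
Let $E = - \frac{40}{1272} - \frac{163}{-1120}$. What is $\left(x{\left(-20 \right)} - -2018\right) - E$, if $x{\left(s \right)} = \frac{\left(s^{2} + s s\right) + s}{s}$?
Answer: $\frac{352400003}{178080} \approx 1978.9$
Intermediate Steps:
$x{\left(s \right)} = \frac{s + 2 s^{2}}{s}$ ($x{\left(s \right)} = \frac{\left(s^{2} + s^{2}\right) + s}{s} = \frac{2 s^{2} + s}{s} = \frac{s + 2 s^{2}}{s}$)
$E = \frac{20317}{178080}$ ($E = \left(-40\right) \frac{1}{1272} - - \frac{163}{1120} = - \frac{5}{159} + \frac{163}{1120} = \frac{20317}{178080} \approx 0.11409$)
$\left(x{\left(-20 \right)} - -2018\right) - E = \left(\left(1 + 2 \left(-20\right)\right) - -2018\right) - \frac{20317}{178080} = \left(\left(1 - 40\right) + 2018\right) - \frac{20317}{178080} = \left(-39 + 2018\right) - \frac{20317}{178080} = 1979 - \frac{20317}{178080} = \frac{352400003}{178080}$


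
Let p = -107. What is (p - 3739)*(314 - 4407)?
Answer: 15741678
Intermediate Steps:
(p - 3739)*(314 - 4407) = (-107 - 3739)*(314 - 4407) = -3846*(-4093) = 15741678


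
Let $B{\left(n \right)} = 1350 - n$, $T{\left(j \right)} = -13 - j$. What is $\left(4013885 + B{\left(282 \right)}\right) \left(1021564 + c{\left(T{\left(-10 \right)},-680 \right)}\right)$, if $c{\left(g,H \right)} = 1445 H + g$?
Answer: $156426583833$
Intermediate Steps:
$c{\left(g,H \right)} = g + 1445 H$
$\left(4013885 + B{\left(282 \right)}\right) \left(1021564 + c{\left(T{\left(-10 \right)},-680 \right)}\right) = \left(4013885 + \left(1350 - 282\right)\right) \left(1021564 + \left(\left(-13 - -10\right) + 1445 \left(-680\right)\right)\right) = \left(4013885 + \left(1350 - 282\right)\right) \left(1021564 + \left(\left(-13 + 10\right) - 982600\right)\right) = \left(4013885 + 1068\right) \left(1021564 - 982603\right) = 4014953 \left(1021564 - 982603\right) = 4014953 \cdot 38961 = 156426583833$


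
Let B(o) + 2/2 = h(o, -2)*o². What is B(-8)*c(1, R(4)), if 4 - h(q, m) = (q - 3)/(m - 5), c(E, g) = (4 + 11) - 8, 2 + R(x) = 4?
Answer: 1081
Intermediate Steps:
R(x) = 2 (R(x) = -2 + 4 = 2)
c(E, g) = 7 (c(E, g) = 15 - 8 = 7)
h(q, m) = 4 - (-3 + q)/(-5 + m) (h(q, m) = 4 - (q - 3)/(m - 5) = 4 - (-3 + q)/(-5 + m))
B(o) = -1 + o²*(25/7 + o/7) (B(o) = -1 + ((-17 - o + 4*(-2))/(-5 - 2))*o² = -1 + ((-17 - o - 8)/(-7))*o² = -1 + (-(-25 - o)/7)*o² = -1 + (25/7 + o/7)*o² = -1 + o²*(25/7 + o/7))
B(-8)*c(1, R(4)) = (-1 + (⅐)*(-8)²*(25 - 8))*7 = (-1 + (⅐)*64*17)*7 = (-1 + 1088/7)*7 = (1081/7)*7 = 1081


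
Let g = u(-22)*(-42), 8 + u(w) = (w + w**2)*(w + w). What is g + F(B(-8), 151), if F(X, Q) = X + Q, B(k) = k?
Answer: 854255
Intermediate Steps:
u(w) = -8 + 2*w*(w + w**2) (u(w) = -8 + (w + w**2)*(w + w) = -8 + (w + w**2)*(2*w) = -8 + 2*w*(w + w**2))
F(X, Q) = Q + X
g = 854112 (g = (-8 + 2*(-22)**2 + 2*(-22)**3)*(-42) = (-8 + 2*484 + 2*(-10648))*(-42) = (-8 + 968 - 21296)*(-42) = -20336*(-42) = 854112)
g + F(B(-8), 151) = 854112 + (151 - 8) = 854112 + 143 = 854255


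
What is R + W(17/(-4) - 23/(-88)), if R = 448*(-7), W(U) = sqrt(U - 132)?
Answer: -3136 + I*sqrt(263274)/44 ≈ -3136.0 + 11.661*I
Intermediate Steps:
W(U) = sqrt(-132 + U)
R = -3136
R + W(17/(-4) - 23/(-88)) = -3136 + sqrt(-132 + (17/(-4) - 23/(-88))) = -3136 + sqrt(-132 + (17*(-1/4) - 23*(-1/88))) = -3136 + sqrt(-132 + (-17/4 + 23/88)) = -3136 + sqrt(-132 - 351/88) = -3136 + sqrt(-11967/88) = -3136 + I*sqrt(263274)/44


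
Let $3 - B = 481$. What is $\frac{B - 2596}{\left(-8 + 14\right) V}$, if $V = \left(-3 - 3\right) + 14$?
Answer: $- \frac{1537}{24} \approx -64.042$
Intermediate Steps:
$B = -478$ ($B = 3 - 481 = -478$)
$V = 8$ ($V = -6 + 14 = 8$)
$\frac{B - 2596}{\left(-8 + 14\right) V} = \frac{-478 - 2596}{\left(-8 + 14\right) 8} = \frac{-478 - 2596}{6 \cdot 8} = - \frac{3074}{48} = \left(-3074\right) \frac{1}{48} = - \frac{1537}{24}$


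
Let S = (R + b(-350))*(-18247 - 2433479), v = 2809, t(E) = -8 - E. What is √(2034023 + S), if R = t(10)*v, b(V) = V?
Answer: √124824308135 ≈ 3.5331e+5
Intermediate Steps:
R = -50562 (R = (-8 - 1*10)*2809 = (-8 - 10)*2809 = -18*2809 = -50562)
S = 124822274112 (S = (-50562 - 350)*(-18247 - 2433479) = -50912*(-2451726) = 124822274112)
√(2034023 + S) = √(2034023 + 124822274112) = √124824308135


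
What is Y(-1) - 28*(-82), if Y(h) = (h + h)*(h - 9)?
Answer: 2316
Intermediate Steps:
Y(h) = 2*h*(-9 + h) (Y(h) = (2*h)*(-9 + h) = 2*h*(-9 + h))
Y(-1) - 28*(-82) = 2*(-1)*(-9 - 1) - 28*(-82) = 2*(-1)*(-10) + 2296 = 20 + 2296 = 2316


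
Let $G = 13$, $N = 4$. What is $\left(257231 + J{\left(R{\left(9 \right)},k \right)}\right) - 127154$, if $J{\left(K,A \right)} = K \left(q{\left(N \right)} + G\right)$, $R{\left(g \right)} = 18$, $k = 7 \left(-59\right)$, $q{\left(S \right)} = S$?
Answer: $130383$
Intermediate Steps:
$k = -413$
$J{\left(K,A \right)} = 17 K$ ($J{\left(K,A \right)} = K \left(4 + 13\right) = K 17 = 17 K$)
$\left(257231 + J{\left(R{\left(9 \right)},k \right)}\right) - 127154 = \left(257231 + 17 \cdot 18\right) - 127154 = \left(257231 + 306\right) - 127154 = 257537 - 127154 = 130383$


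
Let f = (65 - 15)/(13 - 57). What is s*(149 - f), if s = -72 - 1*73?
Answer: -478935/22 ≈ -21770.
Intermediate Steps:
f = -25/22 (f = 50/(-44) = 50*(-1/44) = -25/22 ≈ -1.1364)
s = -145 (s = -72 - 73 = -145)
s*(149 - f) = -145*(149 - 1*(-25/22)) = -145*(149 + 25/22) = -145*3303/22 = -478935/22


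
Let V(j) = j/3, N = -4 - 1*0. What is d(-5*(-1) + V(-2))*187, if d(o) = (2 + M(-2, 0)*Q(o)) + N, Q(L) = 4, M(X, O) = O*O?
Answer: -374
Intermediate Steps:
M(X, O) = O²
N = -4 (N = -4 + 0 = -4)
V(j) = j/3 (V(j) = j*(⅓) = j/3)
d(o) = -2 (d(o) = (2 + 0²*4) - 4 = (2 + 0*4) - 4 = (2 + 0) - 4 = 2 - 4 = -2)
d(-5*(-1) + V(-2))*187 = -2*187 = -374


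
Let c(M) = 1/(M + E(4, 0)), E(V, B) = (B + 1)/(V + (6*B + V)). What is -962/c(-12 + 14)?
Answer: -8177/4 ≈ -2044.3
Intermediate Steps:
E(V, B) = (1 + B)/(2*V + 6*B) (E(V, B) = (1 + B)/(V + (V + 6*B)) = (1 + B)/(2*V + 6*B))
c(M) = 1/(1/8 + M) (c(M) = 1/(M + (1 + 0)/(2*(4 + 3*0))) = 1/(M + (1/2)*1/(4 + 0)) = 1/(M + (1/2)*1/4) = 1/(M + (1/2)*(1/4)*1) = 1/(M + 1/8) = 1/(1/8 + M))
-962/c(-12 + 14) = -962/(8/(1 + 8*(-12 + 14))) = -962/(8/(1 + 8*2)) = -962/(8/(1 + 16)) = -962/(8/17) = -962/(8*(1/17)) = -962/8/17 = -962*17/8 = -8177/4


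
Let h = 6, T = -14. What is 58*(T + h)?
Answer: -464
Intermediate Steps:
58*(T + h) = 58*(-14 + 6) = 58*(-8) = -464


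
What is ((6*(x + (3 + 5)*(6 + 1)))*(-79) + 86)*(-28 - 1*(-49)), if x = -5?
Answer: -505848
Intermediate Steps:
((6*(x + (3 + 5)*(6 + 1)))*(-79) + 86)*(-28 - 1*(-49)) = ((6*(-5 + (3 + 5)*(6 + 1)))*(-79) + 86)*(-28 - 1*(-49)) = ((6*(-5 + 8*7))*(-79) + 86)*(-28 + 49) = ((6*(-5 + 56))*(-79) + 86)*21 = ((6*51)*(-79) + 86)*21 = (306*(-79) + 86)*21 = (-24174 + 86)*21 = -24088*21 = -505848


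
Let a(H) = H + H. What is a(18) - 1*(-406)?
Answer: 442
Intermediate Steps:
a(H) = 2*H
a(18) - 1*(-406) = 2*18 - 1*(-406) = 36 + 406 = 442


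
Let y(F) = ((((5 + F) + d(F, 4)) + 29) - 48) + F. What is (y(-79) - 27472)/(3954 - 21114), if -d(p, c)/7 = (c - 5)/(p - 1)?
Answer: 2211527/1372800 ≈ 1.6110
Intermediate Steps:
d(p, c) = -7*(-5 + c)/(-1 + p) (d(p, c) = -7*(c - 5)/(p - 1) = -7*(-5 + c)/(-1 + p))
y(F) = -14 + 2*F + 7/(-1 + F) (y(F) = ((((5 + F) + 7*(5 - 1*4)/(-1 + F)) + 29) - 48) + F = ((((5 + F) + 7*(5 - 4)/(-1 + F)) + 29) - 48) + F = ((((5 + F) + 7*1/(-1 + F)) + 29) - 48) + F = ((((5 + F) + 7/(-1 + F)) + 29) - 48) + F = (((5 + F + 7/(-1 + F)) + 29) - 48) + F = ((34 + F + 7/(-1 + F)) - 48) + F = (-14 + F + 7/(-1 + F)) + F = -14 + 2*F + 7/(-1 + F))
(y(-79) - 27472)/(3954 - 21114) = ((7 + 2*(-1 - 79)*(-7 - 79))/(-1 - 79) - 27472)/(3954 - 21114) = ((7 + 2*(-80)*(-86))/(-80) - 27472)/(-17160) = (-(7 + 13760)/80 - 27472)*(-1/17160) = (-1/80*13767 - 27472)*(-1/17160) = (-13767/80 - 27472)*(-1/17160) = -2211527/80*(-1/17160) = 2211527/1372800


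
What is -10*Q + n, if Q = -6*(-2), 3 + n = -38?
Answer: -161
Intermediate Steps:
n = -41 (n = -3 - 38 = -41)
Q = 12
-10*Q + n = -10*12 - 41 = -120 - 41 = -161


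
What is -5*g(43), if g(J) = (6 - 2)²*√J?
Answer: -80*√43 ≈ -524.59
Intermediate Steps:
g(J) = 16*√J (g(J) = 4²*√J = 16*√J)
-5*g(43) = -80*√43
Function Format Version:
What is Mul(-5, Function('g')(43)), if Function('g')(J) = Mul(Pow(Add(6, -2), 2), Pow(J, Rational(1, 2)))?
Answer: Mul(-80, Pow(43, Rational(1, 2))) ≈ -524.59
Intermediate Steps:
Function('g')(J) = Mul(16, Pow(J, Rational(1, 2))) (Function('g')(J) = Mul(Pow(4, 2), Pow(J, Rational(1, 2))) = Mul(16, Pow(J, Rational(1, 2))))
Mul(-5, Function('g')(43)) = Mul(-5, Mul(16, Pow(43, Rational(1, 2)))) = Mul(-80, Pow(43, Rational(1, 2)))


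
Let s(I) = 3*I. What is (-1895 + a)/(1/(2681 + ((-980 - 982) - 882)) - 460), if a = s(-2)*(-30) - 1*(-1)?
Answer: 279382/74981 ≈ 3.7260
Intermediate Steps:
a = 181 (a = (3*(-2))*(-30) - 1*(-1) = -6*(-30) + 1 = 180 + 1 = 181)
(-1895 + a)/(1/(2681 + ((-980 - 982) - 882)) - 460) = (-1895 + 181)/(1/(2681 + ((-980 - 982) - 882)) - 460) = -1714/(1/(2681 + (-1962 - 882)) - 460) = -1714/(1/(2681 - 2844) - 460) = -1714/(1/(-163) - 460) = -1714/(-1/163 - 460) = -1714/(-74981/163) = -1714*(-163/74981) = 279382/74981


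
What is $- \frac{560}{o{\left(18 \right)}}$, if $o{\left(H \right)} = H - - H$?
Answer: $- \frac{140}{9} \approx -15.556$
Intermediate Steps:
$o{\left(H \right)} = 2 H$ ($o{\left(H \right)} = H + H = 2 H$)
$- \frac{560}{o{\left(18 \right)}} = - \frac{560}{2 \cdot 18} = - \frac{560}{36} = \left(-560\right) \frac{1}{36} = - \frac{140}{9}$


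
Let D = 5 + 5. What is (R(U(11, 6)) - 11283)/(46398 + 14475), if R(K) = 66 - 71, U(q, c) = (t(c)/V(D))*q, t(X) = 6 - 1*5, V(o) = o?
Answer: -11288/60873 ≈ -0.18544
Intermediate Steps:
D = 10
t(X) = 1 (t(X) = 6 - 5 = 1)
U(q, c) = q/10 (U(q, c) = (1/10)*q = (1*(⅒))*q = q/10)
R(K) = -5
(R(U(11, 6)) - 11283)/(46398 + 14475) = (-5 - 11283)/(46398 + 14475) = -11288/60873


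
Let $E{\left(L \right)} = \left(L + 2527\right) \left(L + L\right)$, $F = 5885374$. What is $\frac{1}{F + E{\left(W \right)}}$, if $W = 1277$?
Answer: $\frac{1}{15600790} \approx 6.4099 \cdot 10^{-8}$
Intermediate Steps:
$E{\left(L \right)} = 2 L \left(2527 + L\right)$ ($E{\left(L \right)} = \left(2527 + L\right) 2 L = 2 L \left(2527 + L\right)$)
$\frac{1}{F + E{\left(W \right)}} = \frac{1}{5885374 + 2 \cdot 1277 \left(2527 + 1277\right)} = \frac{1}{5885374 + 2 \cdot 1277 \cdot 3804} = \frac{1}{5885374 + 9715416} = \frac{1}{15600790}$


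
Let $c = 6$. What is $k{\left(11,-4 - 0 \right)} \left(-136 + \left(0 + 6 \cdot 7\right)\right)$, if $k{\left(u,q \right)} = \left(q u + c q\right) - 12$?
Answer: $7520$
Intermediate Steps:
$k{\left(u,q \right)} = -12 + 6 q + q u$ ($k{\left(u,q \right)} = \left(q u + 6 q\right) - 12 = \left(6 q + q u\right) - 12 = -12 + 6 q + q u$)
$k{\left(11,-4 - 0 \right)} \left(-136 + \left(0 + 6 \cdot 7\right)\right) = \left(-12 + 6 \left(-4 - 0\right) + \left(-4 - 0\right) 11\right) \left(-136 + \left(0 + 6 \cdot 7\right)\right) = \left(-12 + 6 \left(-4 + 0\right) + \left(-4 + 0\right) 11\right) \left(-136 + \left(0 + 42\right)\right) = \left(-12 + 6 \left(-4\right) - 44\right) \left(-136 + 42\right) = \left(-12 - 24 - 44\right) \left(-94\right) = \left(-80\right) \left(-94\right) = 7520$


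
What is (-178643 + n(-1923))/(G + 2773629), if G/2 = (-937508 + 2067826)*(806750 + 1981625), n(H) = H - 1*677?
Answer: -181243/6303503680129 ≈ -2.8753e-8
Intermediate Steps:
n(H) = -677 + H (n(H) = H - 677 = -677 + H)
G = 6303500906500 (G = 2*((-937508 + 2067826)*(806750 + 1981625)) = 2*(1130318*2788375) = 2*3151750453250 = 6303500906500)
(-178643 + n(-1923))/(G + 2773629) = (-178643 + (-677 - 1923))/(6303500906500 + 2773629) = (-178643 - 2600)/6303503680129 = -181243*1/6303503680129 = -181243/6303503680129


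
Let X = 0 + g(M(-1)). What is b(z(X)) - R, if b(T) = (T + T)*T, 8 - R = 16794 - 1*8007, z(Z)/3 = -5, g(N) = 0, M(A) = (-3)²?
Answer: 9229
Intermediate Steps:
M(A) = 9
X = 0 (X = 0 + 0 = 0)
z(Z) = -15 (z(Z) = 3*(-5) = -15)
R = -8779 (R = 8 - (16794 - 1*8007) = 8 - (16794 - 8007) = 8 - 1*8787 = 8 - 8787 = -8779)
b(T) = 2*T² (b(T) = (2*T)*T = 2*T²)
b(z(X)) - R = 2*(-15)² - 1*(-8779) = 2*225 + 8779 = 450 + 8779 = 9229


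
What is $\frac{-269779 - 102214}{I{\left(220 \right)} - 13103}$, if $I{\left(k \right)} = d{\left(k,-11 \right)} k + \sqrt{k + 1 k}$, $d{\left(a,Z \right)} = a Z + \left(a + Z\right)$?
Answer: $\frac{185819059339}{249523227089} + \frac{743986 \sqrt{110}}{249523227089} \approx 0.74473$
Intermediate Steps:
$d{\left(a,Z \right)} = Z + a + Z a$ ($d{\left(a,Z \right)} = Z a + \left(Z + a\right) = Z + a + Z a$)
$I{\left(k \right)} = k \left(-11 - 10 k\right) + \sqrt{2} \sqrt{k}$ ($I{\left(k \right)} = \left(-11 + k - 11 k\right) k + \sqrt{k + 1 k} = \left(-11 - 10 k\right) k + \sqrt{k + k} = k \left(-11 - 10 k\right) + \sqrt{2 k} = k \left(-11 - 10 k\right) + \sqrt{2} \sqrt{k}$)
$\frac{-269779 - 102214}{I{\left(220 \right)} - 13103} = \frac{-269779 - 102214}{\left(\sqrt{2} \sqrt{220} - 220 \left(11 + 10 \cdot 220\right)\right) - 13103} = - \frac{371993}{\left(\sqrt{2} \cdot 2 \sqrt{55} - 220 \left(11 + 2200\right)\right) - 13103} = - \frac{371993}{\left(2 \sqrt{110} - 220 \cdot 2211\right) - 13103} = - \frac{371993}{\left(2 \sqrt{110} - 486420\right) - 13103} = - \frac{371993}{\left(-486420 + 2 \sqrt{110}\right) - 13103} = - \frac{371993}{-499523 + 2 \sqrt{110}}$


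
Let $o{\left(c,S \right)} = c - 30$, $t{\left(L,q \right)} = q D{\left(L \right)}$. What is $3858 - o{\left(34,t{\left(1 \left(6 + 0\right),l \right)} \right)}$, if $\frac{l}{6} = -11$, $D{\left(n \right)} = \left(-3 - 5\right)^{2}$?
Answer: $3854$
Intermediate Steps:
$D{\left(n \right)} = 64$ ($D{\left(n \right)} = \left(-8\right)^{2} = 64$)
$l = -66$ ($l = 6 \left(-11\right) = -66$)
$t{\left(L,q \right)} = 64 q$ ($t{\left(L,q \right)} = q 64 = 64 q$)
$o{\left(c,S \right)} = -30 + c$
$3858 - o{\left(34,t{\left(1 \left(6 + 0\right),l \right)} \right)} = 3858 - \left(-30 + 34\right) = 3858 - 4 = 3854$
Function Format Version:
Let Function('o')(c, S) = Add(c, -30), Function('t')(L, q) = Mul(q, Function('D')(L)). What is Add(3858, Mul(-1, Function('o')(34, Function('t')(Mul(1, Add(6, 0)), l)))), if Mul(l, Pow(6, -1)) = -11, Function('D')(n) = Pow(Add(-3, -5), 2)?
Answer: 3854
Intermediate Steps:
Function('D')(n) = 64 (Function('D')(n) = Pow(-8, 2) = 64)
l = -66 (l = Mul(6, -11) = -66)
Function('t')(L, q) = Mul(64, q) (Function('t')(L, q) = Mul(q, 64) = Mul(64, q))
Function('o')(c, S) = Add(-30, c)
Add(3858, Mul(-1, Function('o')(34, Function('t')(Mul(1, Add(6, 0)), l)))) = Add(3858, Mul(-1, Add(-30, 34))) = Add(3858, Mul(-1, 4)) = Add(3858, -4) = 3854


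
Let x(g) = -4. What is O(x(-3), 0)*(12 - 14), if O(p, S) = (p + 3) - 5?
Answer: 12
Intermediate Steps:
O(p, S) = -2 + p (O(p, S) = (3 + p) - 5 = -2 + p)
O(x(-3), 0)*(12 - 14) = (-2 - 4)*(12 - 14) = -6*(-2) = 12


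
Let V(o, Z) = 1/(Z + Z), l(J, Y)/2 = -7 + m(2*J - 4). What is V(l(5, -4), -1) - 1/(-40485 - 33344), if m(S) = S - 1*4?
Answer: -73827/147658 ≈ -0.49999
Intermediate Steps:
m(S) = -4 + S (m(S) = S - 4 = -4 + S)
l(J, Y) = -30 + 4*J (l(J, Y) = 2*(-7 + (-4 + (2*J - 4))) = 2*(-7 + (-4 + (-4 + 2*J))) = 2*(-7 + (-8 + 2*J)) = 2*(-15 + 2*J) = -30 + 4*J)
V(o, Z) = 1/(2*Z)
V(l(5, -4), -1) - 1/(-40485 - 33344) = (½)/(-1) - 1/(-40485 - 33344) = (½)*(-1) - 1/(-73829) = -½ - 1*(-1/73829) = -½ + 1/73829 = -73827/147658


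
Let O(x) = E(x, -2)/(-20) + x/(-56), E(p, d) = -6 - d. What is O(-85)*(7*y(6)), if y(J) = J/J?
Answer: 481/40 ≈ 12.025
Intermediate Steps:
y(J) = 1
O(x) = 1/5 - x/56 (O(x) = (-6 - 1*(-2))/(-20) + x/(-56) = (-6 + 2)*(-1/20) + x*(-1/56) = -4*(-1/20) - x/56 = 1/5 - x/56)
O(-85)*(7*y(6)) = (1/5 - 1/56*(-85))*(7*1) = (1/5 + 85/56)*7 = (481/280)*7 = 481/40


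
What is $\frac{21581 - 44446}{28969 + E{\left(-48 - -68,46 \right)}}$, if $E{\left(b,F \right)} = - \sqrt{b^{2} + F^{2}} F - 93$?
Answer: $- \frac{33012487}{41424976} - \frac{105179 \sqrt{629}}{41424976} \approx -0.8606$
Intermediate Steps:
$E{\left(b,F \right)} = -93 - F \sqrt{F^{2} + b^{2}}$ ($E{\left(b,F \right)} = - \sqrt{F^{2} + b^{2}} F - 93 = - F \sqrt{F^{2} + b^{2}} - 93 = -93 - F \sqrt{F^{2} + b^{2}}$)
$\frac{21581 - 44446}{28969 + E{\left(-48 - -68,46 \right)}} = \frac{21581 - 44446}{28969 - \left(93 + 46 \sqrt{46^{2} + \left(-48 - -68\right)^{2}}\right)} = - \frac{22865}{28969 - \left(93 + 46 \sqrt{2116 + \left(-48 + 68\right)^{2}}\right)} = - \frac{22865}{28969 - \left(93 + 46 \sqrt{2116 + 20^{2}}\right)} = - \frac{22865}{28969 - \left(93 + 46 \sqrt{2116 + 400}\right)} = - \frac{22865}{28969 - \left(93 + 46 \sqrt{2516}\right)} = - \frac{22865}{28969 - \left(93 + 46 \cdot 2 \sqrt{629}\right)} = - \frac{22865}{28969 - \left(93 + 92 \sqrt{629}\right)} = - \frac{22865}{28876 - 92 \sqrt{629}}$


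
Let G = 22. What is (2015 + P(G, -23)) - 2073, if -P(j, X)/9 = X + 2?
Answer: 131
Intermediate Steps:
P(j, X) = -18 - 9*X (P(j, X) = -9*(X + 2) = -9*(2 + X) = -18 - 9*X)
(2015 + P(G, -23)) - 2073 = (2015 + (-18 - 9*(-23))) - 2073 = (2015 + (-18 + 207)) - 2073 = (2015 + 189) - 2073 = 2204 - 2073 = 131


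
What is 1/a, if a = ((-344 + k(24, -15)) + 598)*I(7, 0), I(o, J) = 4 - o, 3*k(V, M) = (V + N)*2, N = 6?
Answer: -1/822 ≈ -0.0012165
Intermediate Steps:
k(V, M) = 4 + 2*V/3 (k(V, M) = ((V + 6)*2)/3 = ((6 + V)*2)/3 = (12 + 2*V)/3 = 4 + 2*V/3)
a = -822 (a = ((-344 + (4 + (⅔)*24)) + 598)*(4 - 1*7) = ((-344 + (4 + 16)) + 598)*(4 - 7) = ((-344 + 20) + 598)*(-3) = (-324 + 598)*(-3) = 274*(-3) = -822)
1/a = 1/(-822) = -1/822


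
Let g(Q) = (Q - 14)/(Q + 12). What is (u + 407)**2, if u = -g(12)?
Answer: 23863225/144 ≈ 1.6572e+5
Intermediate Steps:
g(Q) = (-14 + Q)/(12 + Q)
u = 1/12 (u = -(-14 + 12)/(12 + 12) = -(-2)/24 = -1*(-1/12) = 1/12 ≈ 0.083333)
(u + 407)**2 = (1/12 + 407)**2 = (4885/12)**2 = 23863225/144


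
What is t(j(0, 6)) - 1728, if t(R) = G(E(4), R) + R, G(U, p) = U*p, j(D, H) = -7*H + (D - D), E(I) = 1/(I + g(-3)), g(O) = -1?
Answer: -1784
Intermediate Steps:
E(I) = 1/(-1 + I) (E(I) = 1/(I - 1) = 1/(-1 + I))
j(D, H) = -7*H (j(D, H) = -7*H + 0 = -7*H)
t(R) = 4*R/3 (t(R) = R/(-1 + 4) + R = R/3 + R = 4*R/3)
t(j(0, 6)) - 1728 = 4*(-7*6)/3 - 1728 = (4/3)*(-42) - 1728 = -56 - 1728 = -1784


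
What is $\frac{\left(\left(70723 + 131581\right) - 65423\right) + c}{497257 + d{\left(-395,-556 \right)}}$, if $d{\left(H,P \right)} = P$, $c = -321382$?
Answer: $- \frac{184501}{496701} \approx -0.37145$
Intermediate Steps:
$\frac{\left(\left(70723 + 131581\right) - 65423\right) + c}{497257 + d{\left(-395,-556 \right)}} = \frac{\left(\left(70723 + 131581\right) - 65423\right) - 321382}{497257 - 556} = \frac{\left(202304 - 65423\right) - 321382}{496701} = \left(136881 - 321382\right) \frac{1}{496701} = \left(-184501\right) \frac{1}{496701} = - \frac{184501}{496701}$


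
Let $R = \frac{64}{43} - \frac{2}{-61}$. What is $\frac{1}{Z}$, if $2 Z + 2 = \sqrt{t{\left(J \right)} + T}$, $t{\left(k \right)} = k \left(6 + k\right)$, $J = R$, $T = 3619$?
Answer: $\frac{27520516}{24950381055} + \frac{5246 \sqrt{24977901571}}{24950381055} \approx 0.034333$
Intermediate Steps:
$R = \frac{3990}{2623}$ ($R = 64 \cdot \frac{1}{43} - - \frac{2}{61} = \frac{64}{43} + \frac{2}{61} = \frac{3990}{2623} \approx 1.5212$)
$J = \frac{3990}{2623} \approx 1.5212$
$Z = -1 + \frac{\sqrt{24977901571}}{5246}$ ($Z = -1 + \frac{\sqrt{\frac{3990 \left(6 + \frac{3990}{2623}\right)}{2623} + 3619}}{2} = -1 + \frac{\sqrt{\frac{3990}{2623} \cdot \frac{19728}{2623} + 3619}}{2} = -1 + \frac{\sqrt{\frac{78714720}{6880129} + 3619}}{2} = -1 + \frac{\sqrt{\frac{24977901571}{6880129}}}{2} = -1 + \frac{\frac{1}{2623} \sqrt{24977901571}}{2} = -1 + \frac{\sqrt{24977901571}}{5246} \approx 29.127$)
$\frac{1}{Z} = \frac{1}{-1 + \frac{\sqrt{24977901571}}{5246}}$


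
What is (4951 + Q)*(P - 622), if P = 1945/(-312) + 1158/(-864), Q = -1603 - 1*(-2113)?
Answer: -6436132543/1872 ≈ -3.4381e+6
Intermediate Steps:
Q = 510 (Q = -1603 + 2113 = 510)
P = -14179/1872 (P = 1945*(-1/312) + 1158*(-1/864) = -1945/312 - 193/144 = -14179/1872 ≈ -7.5742)
(4951 + Q)*(P - 622) = (4951 + 510)*(-14179/1872 - 622) = 5461*(-1178563/1872) = -6436132543/1872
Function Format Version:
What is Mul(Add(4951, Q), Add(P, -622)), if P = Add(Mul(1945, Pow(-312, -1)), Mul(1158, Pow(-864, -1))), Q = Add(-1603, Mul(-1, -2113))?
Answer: Rational(-6436132543, 1872) ≈ -3.4381e+6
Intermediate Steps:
Q = 510 (Q = Add(-1603, 2113) = 510)
P = Rational(-14179, 1872) (P = Add(Mul(1945, Rational(-1, 312)), Mul(1158, Rational(-1, 864))) = Add(Rational(-1945, 312), Rational(-193, 144)) = Rational(-14179, 1872) ≈ -7.5742)
Mul(Add(4951, Q), Add(P, -622)) = Mul(Add(4951, 510), Add(Rational(-14179, 1872), -622)) = Mul(5461, Rational(-1178563, 1872)) = Rational(-6436132543, 1872)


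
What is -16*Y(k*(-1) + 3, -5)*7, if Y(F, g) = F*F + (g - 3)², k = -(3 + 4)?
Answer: -18368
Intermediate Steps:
k = -7 (k = -1*7 = -7)
Y(F, g) = F² + (-3 + g)²
-16*Y(k*(-1) + 3, -5)*7 = -16*((-7*(-1) + 3)² + (-3 - 5)²)*7 = -16*((7 + 3)² + (-8)²)*7 = -16*(10² + 64)*7 = -16*(100 + 64)*7 = -16*164*7 = -2624*7 = -18368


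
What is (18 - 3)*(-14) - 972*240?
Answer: -233490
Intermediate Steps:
(18 - 3)*(-14) - 972*240 = 15*(-14) - 233280 = -210 - 233280 = -233490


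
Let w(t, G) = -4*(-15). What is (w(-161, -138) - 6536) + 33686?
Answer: 27210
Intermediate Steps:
w(t, G) = 60
(w(-161, -138) - 6536) + 33686 = (60 - 6536) + 33686 = -6476 + 33686 = 27210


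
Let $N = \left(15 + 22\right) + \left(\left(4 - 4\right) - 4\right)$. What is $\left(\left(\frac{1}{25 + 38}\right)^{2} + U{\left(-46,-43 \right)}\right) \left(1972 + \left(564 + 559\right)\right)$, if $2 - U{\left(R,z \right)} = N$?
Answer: $- \frac{380802610}{3969} \approx -95944.0$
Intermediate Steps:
$N = 33$ ($N = 37 + \left(0 - 4\right) = 37 - 4 = 33$)
$U{\left(R,z \right)} = -31$ ($U{\left(R,z \right)} = 2 - 33 = -31$)
$\left(\left(\frac{1}{25 + 38}\right)^{2} + U{\left(-46,-43 \right)}\right) \left(1972 + \left(564 + 559\right)\right) = \left(\left(\frac{1}{25 + 38}\right)^{2} - 31\right) \left(1972 + \left(564 + 559\right)\right) = \left(\left(\frac{1}{63}\right)^{2} - 31\right) \left(1972 + 1123\right) = \left(\left(\frac{1}{63}\right)^{2} - 31\right) 3095 = \left(\frac{1}{3969} - 31\right) 3095 = \left(- \frac{123038}{3969}\right) 3095 = - \frac{380802610}{3969}$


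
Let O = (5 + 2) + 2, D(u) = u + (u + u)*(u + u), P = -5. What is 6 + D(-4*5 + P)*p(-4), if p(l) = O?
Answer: 22281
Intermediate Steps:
D(u) = u + 4*u**2 (D(u) = u + (2*u)*(2*u) = u + 4*u**2)
O = 9 (O = 7 + 2 = 9)
p(l) = 9
6 + D(-4*5 + P)*p(-4) = 6 + ((-4*5 - 5)*(1 + 4*(-4*5 - 5)))*9 = 6 + ((-20 - 5)*(1 + 4*(-20 - 5)))*9 = 6 - 25*(1 + 4*(-25))*9 = 6 - 25*(1 - 100)*9 = 6 - 25*(-99)*9 = 6 + 2475*9 = 6 + 22275 = 22281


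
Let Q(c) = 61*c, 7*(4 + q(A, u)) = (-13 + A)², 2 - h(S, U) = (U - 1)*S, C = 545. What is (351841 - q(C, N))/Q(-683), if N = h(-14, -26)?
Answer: -311413/41663 ≈ -7.4746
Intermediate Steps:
h(S, U) = 2 - S*(-1 + U) (h(S, U) = 2 - (U - 1)*S = 2 - (-1 + U)*S = 2 - S*(-1 + U))
N = -376 (N = 2 - 14 - 1*(-14)*(-26) = 2 - 14 - 364 = -376)
q(A, u) = -4 + (-13 + A)²/7
(351841 - q(C, N))/Q(-683) = (351841 - (-4 + (-13 + 545)²/7))/((61*(-683))) = (351841 - (-4 + (⅐)*532²))/(-41663) = (351841 - (-4 + (⅐)*283024))*(-1/41663) = (351841 - (-4 + 40432))*(-1/41663) = (351841 - 1*40428)*(-1/41663) = (351841 - 40428)*(-1/41663) = 311413*(-1/41663) = -311413/41663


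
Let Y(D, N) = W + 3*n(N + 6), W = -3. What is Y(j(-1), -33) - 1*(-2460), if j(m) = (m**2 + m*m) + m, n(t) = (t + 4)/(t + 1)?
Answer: 63951/26 ≈ 2459.7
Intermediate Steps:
n(t) = (4 + t)/(1 + t)
j(m) = m + 2*m**2 (j(m) = (m**2 + m**2) + m = 2*m**2 + m = m + 2*m**2)
Y(D, N) = -3 + 3*(10 + N)/(7 + N) (Y(D, N) = -3 + 3*((4 + (N + 6))/(1 + (N + 6))) = -3 + 3*((4 + (6 + N))/(1 + (6 + N))) = -3 + 3*((10 + N)/(7 + N)) = -3 + 3*(10 + N)/(7 + N))
Y(j(-1), -33) - 1*(-2460) = 9/(7 - 33) - 1*(-2460) = 9/(-26) + 2460 = 9*(-1/26) + 2460 = -9/26 + 2460 = 63951/26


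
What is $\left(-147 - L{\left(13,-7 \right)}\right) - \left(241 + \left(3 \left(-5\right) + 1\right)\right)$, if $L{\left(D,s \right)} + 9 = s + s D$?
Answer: $-267$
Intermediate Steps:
$L{\left(D,s \right)} = -9 + s + D s$ ($L{\left(D,s \right)} = -9 + \left(s + s D\right) = -9 + \left(s + D s\right) = -9 + s + D s$)
$\left(-147 - L{\left(13,-7 \right)}\right) - \left(241 + \left(3 \left(-5\right) + 1\right)\right) = \left(-147 - \left(-9 - 7 + 13 \left(-7\right)\right)\right) - \left(241 + \left(3 \left(-5\right) + 1\right)\right) = \left(-147 - \left(-9 - 7 - 91\right)\right) - \left(241 + \left(-15 + 1\right)\right) = \left(-147 - -107\right) - \left(241 - 14\right) = \left(-147 + 107\right) - 227 = -40 - 227 = -267$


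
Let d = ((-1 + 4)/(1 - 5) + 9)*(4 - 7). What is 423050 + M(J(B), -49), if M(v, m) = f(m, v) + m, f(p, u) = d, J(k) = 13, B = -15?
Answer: 1691905/4 ≈ 4.2298e+5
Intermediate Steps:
d = -99/4 (d = (3/(-4) + 9)*(-3) = (3*(-1/4) + 9)*(-3) = (-3/4 + 9)*(-3) = (33/4)*(-3) = -99/4 ≈ -24.750)
f(p, u) = -99/4
M(v, m) = -99/4 + m
423050 + M(J(B), -49) = 423050 + (-99/4 - 49) = 423050 - 295/4 = 1691905/4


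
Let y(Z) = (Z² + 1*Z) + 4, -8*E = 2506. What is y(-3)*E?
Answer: -6265/2 ≈ -3132.5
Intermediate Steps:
E = -1253/4 (E = -⅛*2506 = -1253/4 ≈ -313.25)
y(Z) = 4 + Z + Z² (y(Z) = (Z² + Z) + 4 = (Z + Z²) + 4 = 4 + Z + Z²)
y(-3)*E = (4 - 3 + (-3)²)*(-1253/4) = (4 - 3 + 9)*(-1253/4) = 10*(-1253/4) = -6265/2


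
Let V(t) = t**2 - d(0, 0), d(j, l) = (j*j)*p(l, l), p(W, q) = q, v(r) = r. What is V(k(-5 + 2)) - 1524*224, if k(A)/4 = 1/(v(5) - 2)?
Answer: -3072368/9 ≈ -3.4137e+5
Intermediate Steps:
d(j, l) = l*j**2 (d(j, l) = (j*j)*l = j**2*l = l*j**2)
k(A) = 4/3 (k(A) = 4/(5 - 2) = 4/3)
V(t) = t**2 (V(t) = t**2 - 0*0**2 = t**2 - 0*0 = t**2 - 1*0 = t**2 + 0 = t**2)
V(k(-5 + 2)) - 1524*224 = (4/3)**2 - 1524*224 = 16/9 - 341376 = -3072368/9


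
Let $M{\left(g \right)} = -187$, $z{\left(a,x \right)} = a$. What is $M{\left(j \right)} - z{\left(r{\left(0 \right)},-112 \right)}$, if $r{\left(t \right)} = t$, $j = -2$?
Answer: $-187$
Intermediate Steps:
$M{\left(j \right)} - z{\left(r{\left(0 \right)},-112 \right)} = -187 - 0 = -187 + 0 = -187$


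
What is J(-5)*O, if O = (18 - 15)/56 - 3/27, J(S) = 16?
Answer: -58/63 ≈ -0.92064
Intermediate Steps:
O = -29/504 (O = 3*(1/56) - 3*1/27 = 3/56 - 1/9 = -29/504 ≈ -0.057540)
J(-5)*O = 16*(-29/504) = -58/63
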